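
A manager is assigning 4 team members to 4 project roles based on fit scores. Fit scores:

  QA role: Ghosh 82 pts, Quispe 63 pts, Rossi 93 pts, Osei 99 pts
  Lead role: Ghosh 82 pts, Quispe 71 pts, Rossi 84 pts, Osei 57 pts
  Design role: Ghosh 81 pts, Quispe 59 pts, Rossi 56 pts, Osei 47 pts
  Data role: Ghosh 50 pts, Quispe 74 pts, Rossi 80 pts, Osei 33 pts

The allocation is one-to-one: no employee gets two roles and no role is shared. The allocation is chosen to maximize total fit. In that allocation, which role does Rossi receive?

Rossi receives Lead role.

This is the linear assignment problem.
Optimal: Ghosh→Design role (81 pts), Quispe→Data role (74 pts), Rossi→Lead role (84 pts), Osei→QA role (99 pts) — total 81+74+84+99 = 338 pts.
Row-greedy (each employee in turn takes its best remaining role) gives 287 pts, worse by 51.
No other one-to-one assignment exceeds 338 pts.
Rossi's own top role is QA role (93 pts), but forcing Rossi→QA role and reassigning the rest optimally gives only 305 pts — worse by 33.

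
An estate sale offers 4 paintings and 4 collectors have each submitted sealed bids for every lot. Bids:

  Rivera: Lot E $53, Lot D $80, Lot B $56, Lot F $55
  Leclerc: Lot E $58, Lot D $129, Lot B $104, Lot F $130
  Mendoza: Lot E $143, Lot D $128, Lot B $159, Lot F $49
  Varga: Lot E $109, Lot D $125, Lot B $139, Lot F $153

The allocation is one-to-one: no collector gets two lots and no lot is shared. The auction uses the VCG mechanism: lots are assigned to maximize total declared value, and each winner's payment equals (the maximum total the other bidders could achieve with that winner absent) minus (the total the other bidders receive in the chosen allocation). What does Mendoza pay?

Mendoza pays $14.

Efficient allocation: Rivera→Lot E ($53), Leclerc→Lot D ($129), Mendoza→Lot B ($159), Varga→Lot F ($153); total welfare W = $494.
Mendoza receives Lot B at value $159, so the others get W − 159 = $335.
Without Mendoza: best allocation of the remaining 3 bidders over all 4 lots is Rivera→Lot D ($80), Leclerc→Lot F ($130), Varga→Lot B ($139), total $349.
VCG payment = (others' best without Mendoza) − (others' welfare with Mendoza) = 349 − 335 = $14.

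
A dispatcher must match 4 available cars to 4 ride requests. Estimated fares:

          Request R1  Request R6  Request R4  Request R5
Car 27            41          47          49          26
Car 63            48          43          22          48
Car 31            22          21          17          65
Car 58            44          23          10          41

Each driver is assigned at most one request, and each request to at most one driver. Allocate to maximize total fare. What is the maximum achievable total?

Max total: $201

This is the linear assignment problem.
Optimal: Car 27→Request R4 ($49), Car 63→Request R6 ($43), Car 31→Request R5 ($65), Car 58→Request R1 ($44) — total 49+43+65+44 = $201.
Swapping Car 58↔Car 31 (Car 58→Request R5 $41, Car 31→Request R1 $22) loses 46.
No other one-to-one assignment exceeds $201.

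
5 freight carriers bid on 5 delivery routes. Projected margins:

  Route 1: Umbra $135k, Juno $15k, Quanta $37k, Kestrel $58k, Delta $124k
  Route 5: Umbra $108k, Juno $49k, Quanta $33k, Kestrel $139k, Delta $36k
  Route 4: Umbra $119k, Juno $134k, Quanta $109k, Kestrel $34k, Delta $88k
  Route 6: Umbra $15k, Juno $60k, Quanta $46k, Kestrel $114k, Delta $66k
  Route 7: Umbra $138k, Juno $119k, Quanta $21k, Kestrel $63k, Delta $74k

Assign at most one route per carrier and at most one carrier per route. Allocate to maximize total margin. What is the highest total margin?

Maximum total: $581k

Optimal: Umbra→Route 7 ($138k), Juno→Route 4 ($134k), Quanta→Route 6 ($46k), Kestrel→Route 5 ($139k), Delta→Route 1 ($124k) — total 138+134+46+139+124 = $581k.
Column-greedy (each route in turn goes to its best remaining carrier) gives $495k, worse by 86.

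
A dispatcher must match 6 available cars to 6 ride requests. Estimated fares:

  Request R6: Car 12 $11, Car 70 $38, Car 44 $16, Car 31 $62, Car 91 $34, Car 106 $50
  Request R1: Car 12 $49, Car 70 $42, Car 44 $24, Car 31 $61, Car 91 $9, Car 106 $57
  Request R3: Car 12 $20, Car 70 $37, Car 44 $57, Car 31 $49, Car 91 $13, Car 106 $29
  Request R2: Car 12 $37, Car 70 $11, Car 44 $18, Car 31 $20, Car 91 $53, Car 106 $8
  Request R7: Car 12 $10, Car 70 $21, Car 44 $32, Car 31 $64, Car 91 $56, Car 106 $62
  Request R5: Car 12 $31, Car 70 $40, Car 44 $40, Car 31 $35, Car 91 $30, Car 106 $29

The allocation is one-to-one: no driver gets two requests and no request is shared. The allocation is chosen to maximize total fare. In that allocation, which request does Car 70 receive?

Car 70 receives Request R5.

Optimal: Car 12→Request R1 ($49), Car 70→Request R5 ($40), Car 44→Request R3 ($57), Car 31→Request R6 ($62), Car 91→Request R2 ($53), Car 106→Request R7 ($62) — total 49+40+57+62+53+62 = $323.
Column-greedy (each request in turn goes to its best remaining driver) gives $281, worse by 42.
Swapping Car 70↔Car 31 (Car 70→Request R6 $38, Car 31→Request R5 $35) loses 29.
Car 70's own top request is Request R1 ($42), but forcing Car 70→Request R1 and reassigning the rest optimally gives only $307 — worse by 16.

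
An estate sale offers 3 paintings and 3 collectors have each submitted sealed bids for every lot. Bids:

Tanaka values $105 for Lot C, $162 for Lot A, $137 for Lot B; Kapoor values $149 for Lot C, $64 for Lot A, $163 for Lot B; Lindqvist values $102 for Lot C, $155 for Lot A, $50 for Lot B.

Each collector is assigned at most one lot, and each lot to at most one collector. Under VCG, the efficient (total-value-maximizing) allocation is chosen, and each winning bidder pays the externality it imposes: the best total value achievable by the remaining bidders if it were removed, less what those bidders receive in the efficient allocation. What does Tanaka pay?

Efficient allocation: Tanaka→Lot B ($137), Kapoor→Lot C ($149), Lindqvist→Lot A ($155); total welfare W = $441.
Tanaka receives Lot B at value $137, so the others get W − 137 = $304.
Without Tanaka: best allocation of the remaining 2 bidders over all 3 lots is Kapoor→Lot B ($163), Lindqvist→Lot A ($155), total $318.
VCG payment = (others' best without Tanaka) − (others' welfare with Tanaka) = 318 − 304 = $14.

Tanaka pays $14.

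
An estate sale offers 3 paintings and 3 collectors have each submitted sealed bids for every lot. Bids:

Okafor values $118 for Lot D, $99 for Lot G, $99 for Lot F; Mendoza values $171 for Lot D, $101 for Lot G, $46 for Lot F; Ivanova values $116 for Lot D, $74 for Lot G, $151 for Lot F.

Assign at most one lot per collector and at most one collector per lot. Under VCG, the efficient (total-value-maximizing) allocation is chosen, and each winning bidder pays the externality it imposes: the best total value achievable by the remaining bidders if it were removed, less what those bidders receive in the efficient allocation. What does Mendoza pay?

Mendoza pays $19.

Efficient allocation: Okafor→Lot G ($99), Mendoza→Lot D ($171), Ivanova→Lot F ($151); total welfare W = $421.
Mendoza receives Lot D at value $171, so the others get W − 171 = $250.
Without Mendoza: best allocation of the remaining 2 bidders over all 3 lots is Okafor→Lot D ($118), Ivanova→Lot F ($151), total $269.
VCG payment = (others' best without Mendoza) − (others' welfare with Mendoza) = 269 − 250 = $19.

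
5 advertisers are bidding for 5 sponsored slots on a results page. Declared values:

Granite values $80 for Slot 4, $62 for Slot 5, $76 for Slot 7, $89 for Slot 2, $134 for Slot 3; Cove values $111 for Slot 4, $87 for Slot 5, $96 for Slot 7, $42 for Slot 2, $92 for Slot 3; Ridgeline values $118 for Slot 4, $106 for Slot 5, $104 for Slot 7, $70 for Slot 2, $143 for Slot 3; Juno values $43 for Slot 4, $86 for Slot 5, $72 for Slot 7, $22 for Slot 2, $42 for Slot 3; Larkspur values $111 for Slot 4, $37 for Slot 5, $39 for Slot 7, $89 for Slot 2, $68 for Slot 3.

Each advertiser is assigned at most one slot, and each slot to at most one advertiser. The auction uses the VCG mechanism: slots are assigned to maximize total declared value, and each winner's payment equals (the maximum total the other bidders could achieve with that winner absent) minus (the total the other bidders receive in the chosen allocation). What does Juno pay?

Juno pays $8.

Efficient allocation: Granite→Slot 2 ($89), Cove→Slot 7 ($96), Ridgeline→Slot 3 ($143), Juno→Slot 5 ($86), Larkspur→Slot 4 ($111); total welfare W = $525.
Juno receives Slot 5 at value $86, so the others get W − 86 = $439.
Without Juno: best allocation of the remaining 4 bidders over all 5 slots is Granite→Slot 3 ($134), Cove→Slot 7 ($96), Ridgeline→Slot 5 ($106), Larkspur→Slot 4 ($111), total $447.
VCG payment = (others' best without Juno) − (others' welfare with Juno) = 447 − 439 = $8.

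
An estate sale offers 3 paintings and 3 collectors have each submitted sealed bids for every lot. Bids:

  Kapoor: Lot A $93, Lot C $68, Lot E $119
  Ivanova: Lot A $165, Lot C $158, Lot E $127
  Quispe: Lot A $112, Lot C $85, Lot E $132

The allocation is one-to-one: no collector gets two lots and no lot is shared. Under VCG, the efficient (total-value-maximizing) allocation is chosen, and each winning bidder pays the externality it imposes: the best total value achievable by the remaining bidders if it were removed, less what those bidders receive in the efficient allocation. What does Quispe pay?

Quispe pays $7.

Efficient allocation: Kapoor→Lot E ($119), Ivanova→Lot C ($158), Quispe→Lot A ($112); total welfare W = $389.
Quispe receives Lot A at value $112, so the others get W − 112 = $277.
Without Quispe: best allocation of the remaining 2 bidders over all 3 lots is Kapoor→Lot E ($119), Ivanova→Lot A ($165), total $284.
VCG payment = (others' best without Quispe) − (others' welfare with Quispe) = 284 − 277 = $7.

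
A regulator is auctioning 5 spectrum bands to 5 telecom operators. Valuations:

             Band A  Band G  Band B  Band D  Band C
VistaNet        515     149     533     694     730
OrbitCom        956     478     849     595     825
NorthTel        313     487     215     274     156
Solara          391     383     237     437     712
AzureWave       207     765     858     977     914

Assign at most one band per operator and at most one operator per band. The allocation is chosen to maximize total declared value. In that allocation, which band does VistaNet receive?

VistaNet receives Band D.

This is the linear assignment problem.
Optimal: VistaNet→Band D ($694M), OrbitCom→Band A ($956M), NorthTel→Band G ($487M), Solara→Band C ($712M), AzureWave→Band B ($858M) — total 694+956+487+712+858 = $3707M.
Max-entry greedy (repeatedly take the single best remaining cell) gives $3387M, worse by 320.
Swapping AzureWave↔NorthTel (AzureWave→Band G $765M, NorthTel→Band B $215M) loses 365.
VistaNet's own top band is Band C ($730M), but forcing VistaNet→Band C and reassigning the rest optimally gives only $3468M — worse by 239.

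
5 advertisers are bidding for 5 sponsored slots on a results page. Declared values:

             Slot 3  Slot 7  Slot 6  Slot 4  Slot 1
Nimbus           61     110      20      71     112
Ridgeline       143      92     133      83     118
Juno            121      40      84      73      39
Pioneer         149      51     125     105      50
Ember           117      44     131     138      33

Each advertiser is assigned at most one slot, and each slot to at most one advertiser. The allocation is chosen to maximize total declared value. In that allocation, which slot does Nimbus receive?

Nimbus receives Slot 7.

Treat this as an assignment problem: match each advertiser to one slot.
Optimal: Nimbus→Slot 7 ($110), Ridgeline→Slot 1 ($118), Juno→Slot 3 ($121), Pioneer→Slot 6 ($125), Ember→Slot 4 ($138) — total 110+118+121+125+138 = $612.
Row-greedy (each advertiser in turn takes its best remaining slot) gives $488, worse by 124.
Every other assignment is strictly worse.
Nimbus's own top slot is Slot 1 ($112), but forcing Nimbus→Slot 1 and reassigning the rest optimally gives only $588 — worse by 24.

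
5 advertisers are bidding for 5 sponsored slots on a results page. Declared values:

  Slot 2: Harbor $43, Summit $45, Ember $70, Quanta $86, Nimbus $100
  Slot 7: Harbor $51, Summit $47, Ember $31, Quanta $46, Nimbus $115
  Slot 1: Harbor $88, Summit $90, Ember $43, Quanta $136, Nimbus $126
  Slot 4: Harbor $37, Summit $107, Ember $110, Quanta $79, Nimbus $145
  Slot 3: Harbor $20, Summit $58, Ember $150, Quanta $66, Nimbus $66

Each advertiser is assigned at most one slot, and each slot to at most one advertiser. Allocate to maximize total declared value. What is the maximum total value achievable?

This is the linear assignment problem.
Optimal: Harbor→Slot 2 ($43), Summit→Slot 4 ($107), Ember→Slot 3 ($150), Quanta→Slot 1 ($136), Nimbus→Slot 7 ($115) — total 43+107+150+136+115 = $551.
Max-entry greedy (repeatedly take the single best remaining cell) gives $527, worse by 24.
Next-best assignment: Harbor→Slot 1, Summit→Slot 4, Ember→Slot 3, Quanta→Slot 2, Nimbus→Slot 7 = $546.
Swapping Quanta↔Ember (Quanta→Slot 3 $66, Ember→Slot 1 $43) loses 177.
Checked against all permutations: $551 is optimal.

Maximum total: $551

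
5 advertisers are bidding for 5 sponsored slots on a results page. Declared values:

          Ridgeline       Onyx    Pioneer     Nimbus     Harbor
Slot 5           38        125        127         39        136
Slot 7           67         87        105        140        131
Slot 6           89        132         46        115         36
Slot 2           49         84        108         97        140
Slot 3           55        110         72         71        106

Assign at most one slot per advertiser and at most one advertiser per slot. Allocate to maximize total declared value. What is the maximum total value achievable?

Maximum total: $606

Optimal: Ridgeline→Slot 6 ($89), Onyx→Slot 3 ($110), Pioneer→Slot 5 ($127), Nimbus→Slot 7 ($140), Harbor→Slot 2 ($140) — total 89+110+127+140+140 = $606.
Max-entry greedy (repeatedly take the single best remaining cell) gives $594, worse by 12.
Every other assignment is strictly worse.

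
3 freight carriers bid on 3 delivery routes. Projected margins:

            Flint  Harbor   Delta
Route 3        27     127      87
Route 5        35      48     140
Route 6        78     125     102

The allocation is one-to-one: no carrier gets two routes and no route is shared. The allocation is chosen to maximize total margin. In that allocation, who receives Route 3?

Optimal: Flint→Route 6 ($78k), Harbor→Route 3 ($127k), Delta→Route 5 ($140k) — total 78+127+140 = $345k.
Swapping Harbor↔Flint (Harbor→Route 6 $125k, Flint→Route 3 $27k) loses 53.

Harbor receives Route 3.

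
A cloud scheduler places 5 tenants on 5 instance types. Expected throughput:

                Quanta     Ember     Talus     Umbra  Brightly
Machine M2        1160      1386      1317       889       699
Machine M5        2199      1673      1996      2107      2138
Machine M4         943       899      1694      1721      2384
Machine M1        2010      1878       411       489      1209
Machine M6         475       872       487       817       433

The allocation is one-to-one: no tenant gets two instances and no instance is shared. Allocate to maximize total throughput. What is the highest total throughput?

Max total: 8690 ops/s

Optimal: Quanta→Machine M1 (2010 ops/s), Ember→Machine M6 (872 ops/s), Talus→Machine M2 (1317 ops/s), Umbra→Machine M5 (2107 ops/s), Brightly→Machine M4 (2384 ops/s) — total 2010+872+1317+2107+2384 = 8690 ops/s.
Next-best assignment: Quanta→Machine M5, Ember→Machine M1, Talus→Machine M2, Umbra→Machine M6, Brightly→Machine M4 = 8595 ops/s.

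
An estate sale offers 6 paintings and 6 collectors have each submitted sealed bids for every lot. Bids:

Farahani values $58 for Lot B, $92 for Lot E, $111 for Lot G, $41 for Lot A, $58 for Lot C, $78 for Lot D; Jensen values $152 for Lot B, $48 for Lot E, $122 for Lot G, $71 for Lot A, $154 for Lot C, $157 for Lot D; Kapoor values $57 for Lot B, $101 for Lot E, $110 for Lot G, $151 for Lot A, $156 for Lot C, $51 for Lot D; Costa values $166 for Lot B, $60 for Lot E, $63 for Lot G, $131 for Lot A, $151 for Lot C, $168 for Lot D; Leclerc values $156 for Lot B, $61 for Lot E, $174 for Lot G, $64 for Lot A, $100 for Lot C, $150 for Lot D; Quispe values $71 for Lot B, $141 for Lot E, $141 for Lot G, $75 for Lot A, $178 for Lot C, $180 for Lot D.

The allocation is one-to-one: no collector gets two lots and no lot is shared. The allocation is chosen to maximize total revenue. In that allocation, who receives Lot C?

Quispe receives Lot C.

Treat this as an assignment problem: match each collector to one lot.
Optimal: Farahani→Lot E ($92), Jensen→Lot D ($157), Kapoor→Lot A ($151), Costa→Lot B ($166), Leclerc→Lot G ($174), Quispe→Lot C ($178) — total 92+157+151+166+174+178 = $918.
Column-greedy (each lot in turn goes to its best remaining collector) gives $864, worse by 54.
Every other assignment is strictly worse.
Quispe's own top lot is Lot D ($180), but forcing Quispe→Lot D and reassigning the rest optimally gives only $917 — worse by 1.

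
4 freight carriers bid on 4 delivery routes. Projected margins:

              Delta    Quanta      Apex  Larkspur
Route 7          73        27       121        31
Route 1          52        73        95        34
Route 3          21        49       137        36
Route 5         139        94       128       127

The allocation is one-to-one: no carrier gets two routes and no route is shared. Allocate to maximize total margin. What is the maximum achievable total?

Treat this as an assignment problem: match each carrier to one route.
Optimal: Delta→Route 7 ($73k), Quanta→Route 1 ($73k), Apex→Route 3 ($137k), Larkspur→Route 5 ($127k) — total 73+73+137+127 = $410k.
Column-greedy (each route in turn goes to its best remaining carrier) gives $369k, worse by 41.
Checked against all permutations: $410k is optimal.

Max total: $410k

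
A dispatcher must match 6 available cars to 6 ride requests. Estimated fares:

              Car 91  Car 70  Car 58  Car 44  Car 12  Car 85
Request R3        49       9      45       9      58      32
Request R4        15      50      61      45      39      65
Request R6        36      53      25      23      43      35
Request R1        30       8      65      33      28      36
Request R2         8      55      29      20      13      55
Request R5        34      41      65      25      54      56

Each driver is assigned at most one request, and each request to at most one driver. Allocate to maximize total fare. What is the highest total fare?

Optimal: Car 91→Request R3 ($49), Car 70→Request R6 ($53), Car 58→Request R1 ($65), Car 44→Request R4 ($45), Car 12→Request R5 ($54), Car 85→Request R2 ($55) — total 49+53+65+45+54+55 = $321.
Max-entry greedy (repeatedly take the single best remaining cell) gives $304, worse by 17.
Next-best assignment: Car 91→Request R6, Car 70→Request R2, Car 58→Request R1, Car 44→Request R4, Car 12→Request R3, Car 85→Request R5 = $315.

Max total: $321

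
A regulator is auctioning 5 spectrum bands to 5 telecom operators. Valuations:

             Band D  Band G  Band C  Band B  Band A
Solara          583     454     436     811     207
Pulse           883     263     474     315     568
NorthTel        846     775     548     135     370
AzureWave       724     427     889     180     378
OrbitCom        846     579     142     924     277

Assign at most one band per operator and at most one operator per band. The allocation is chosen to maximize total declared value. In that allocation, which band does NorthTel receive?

Optimal: Solara→Band B ($811M), Pulse→Band A ($568M), NorthTel→Band G ($775M), AzureWave→Band C ($889M), OrbitCom→Band D ($846M) — total 811+568+775+889+846 = $3889M.
Row-greedy (each operator in turn takes its best remaining band) gives $3635M, worse by 254.
Swapping AzureWave↔Solara (AzureWave→Band B $180M, Solara→Band C $436M) loses 1084.
No other one-to-one assignment exceeds $3889M.
NorthTel's own top band is Band D ($846M), but forcing NorthTel→Band D and reassigning the rest optimally gives only $3693M — worse by 196.

NorthTel receives Band G.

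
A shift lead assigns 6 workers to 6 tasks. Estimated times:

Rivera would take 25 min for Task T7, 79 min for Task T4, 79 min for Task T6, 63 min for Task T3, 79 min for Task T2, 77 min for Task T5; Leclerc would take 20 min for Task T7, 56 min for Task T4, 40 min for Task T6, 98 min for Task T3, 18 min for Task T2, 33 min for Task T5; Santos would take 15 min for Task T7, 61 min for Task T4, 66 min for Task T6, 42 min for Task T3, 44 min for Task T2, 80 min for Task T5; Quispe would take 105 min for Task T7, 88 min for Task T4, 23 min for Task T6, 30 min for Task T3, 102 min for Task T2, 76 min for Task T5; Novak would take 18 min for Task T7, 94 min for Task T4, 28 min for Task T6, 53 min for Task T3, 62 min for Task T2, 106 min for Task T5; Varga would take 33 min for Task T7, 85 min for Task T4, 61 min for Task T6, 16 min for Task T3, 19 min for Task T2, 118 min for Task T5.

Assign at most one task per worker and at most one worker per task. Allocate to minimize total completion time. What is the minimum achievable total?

Optimal: Rivera→Task T7 (25 min), Leclerc→Task T5 (33 min), Santos→Task T4 (61 min), Quispe→Task T3 (30 min), Novak→Task T6 (28 min), Varga→Task T2 (19 min) — total 25+33+61+30+28+19 = 196 min.
Row-greedy (each worker in turn takes its cheapest remaining task) gives 320 min, worse by 124.
Swapping Leclerc↔Santos (Leclerc→Task T4 56 min, Santos→Task T5 80 min) adds 42.
No other one-to-one assignment undercuts 196 min.

Minimum total: 196 min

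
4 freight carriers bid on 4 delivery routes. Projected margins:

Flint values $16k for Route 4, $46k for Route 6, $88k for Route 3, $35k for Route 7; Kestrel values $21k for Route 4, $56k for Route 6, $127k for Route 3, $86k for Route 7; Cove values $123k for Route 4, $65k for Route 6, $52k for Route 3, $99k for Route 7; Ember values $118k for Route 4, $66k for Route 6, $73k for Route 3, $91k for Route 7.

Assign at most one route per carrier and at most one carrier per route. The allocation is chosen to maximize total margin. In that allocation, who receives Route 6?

Flint receives Route 6.

Optimal: Flint→Route 6 ($46k), Kestrel→Route 3 ($127k), Cove→Route 7 ($99k), Ember→Route 4 ($118k) — total 46+127+99+118 = $390k.
Column-greedy (each route in turn goes to its best remaining carrier) gives $351k, worse by 39.
Next-best assignment: Flint→Route 6, Kestrel→Route 3, Cove→Route 4, Ember→Route 7 = $387k.
Checked against all permutations: $390k is optimal.
Flint's own top route is Route 3 ($88k), but forcing Flint→Route 3 and reassigning the rest optimally gives only $363k — worse by 27.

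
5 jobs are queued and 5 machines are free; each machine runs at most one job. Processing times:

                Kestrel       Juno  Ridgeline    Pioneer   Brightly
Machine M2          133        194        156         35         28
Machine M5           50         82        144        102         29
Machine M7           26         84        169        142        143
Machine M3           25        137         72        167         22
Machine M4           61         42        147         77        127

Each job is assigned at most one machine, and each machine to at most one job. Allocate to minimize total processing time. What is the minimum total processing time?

Treat this as an assignment problem: match each job to one machine.
Optimal: Kestrel→Machine M7 (26 min), Juno→Machine M4 (42 min), Ridgeline→Machine M3 (72 min), Pioneer→Machine M2 (35 min), Brightly→Machine M5 (29 min) — total 26+42+72+35+29 = 204 min.
Min-entry greedy (repeatedly take the single cheapest remaining cell) gives 269 min, worse by 65.
Swapping Ridgeline↔Pioneer (Ridgeline→Machine M2 156 min, Pioneer→Machine M3 167 min) adds 216.

Minimum total: 204 min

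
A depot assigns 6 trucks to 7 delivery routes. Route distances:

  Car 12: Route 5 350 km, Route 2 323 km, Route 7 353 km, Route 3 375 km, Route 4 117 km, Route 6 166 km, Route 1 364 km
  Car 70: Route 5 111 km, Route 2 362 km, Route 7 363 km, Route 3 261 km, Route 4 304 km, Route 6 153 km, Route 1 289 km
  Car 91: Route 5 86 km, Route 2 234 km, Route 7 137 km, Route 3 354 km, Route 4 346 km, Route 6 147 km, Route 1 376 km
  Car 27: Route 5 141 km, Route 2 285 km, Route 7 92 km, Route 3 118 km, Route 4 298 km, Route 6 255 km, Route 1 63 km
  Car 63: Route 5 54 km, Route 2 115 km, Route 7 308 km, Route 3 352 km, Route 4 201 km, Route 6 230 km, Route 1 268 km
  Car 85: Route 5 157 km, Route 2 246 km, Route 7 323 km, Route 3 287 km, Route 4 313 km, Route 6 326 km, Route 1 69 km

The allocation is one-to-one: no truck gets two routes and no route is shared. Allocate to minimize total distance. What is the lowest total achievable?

Optimal: Car 12→Route 4 (117 km), Car 70→Route 6 (153 km), Car 91→Route 5 (86 km), Car 27→Route 7 (92 km), Car 63→Route 2 (115 km), Car 85→Route 1 (69 km) — total 117+153+86+92+115+69 = 632 km.
Row-greedy (each truck in turn takes its cheapest remaining route) gives 830 km, worse by 198.

Minimum total: 632 km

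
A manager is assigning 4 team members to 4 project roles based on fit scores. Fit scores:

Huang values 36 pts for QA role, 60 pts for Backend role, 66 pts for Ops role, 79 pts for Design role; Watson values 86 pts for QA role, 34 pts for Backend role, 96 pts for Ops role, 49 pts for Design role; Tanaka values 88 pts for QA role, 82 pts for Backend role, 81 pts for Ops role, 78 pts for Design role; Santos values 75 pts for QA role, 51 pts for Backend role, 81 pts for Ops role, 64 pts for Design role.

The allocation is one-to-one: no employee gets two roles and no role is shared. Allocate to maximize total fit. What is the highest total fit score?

Maximum total: 332 pts

Optimal: Huang→Design role (79 pts), Watson→Ops role (96 pts), Tanaka→Backend role (82 pts), Santos→QA role (75 pts) — total 79+96+82+75 = 332 pts.
Column-greedy (each role in turn goes to its best remaining employee) gives 308 pts, worse by 24.
Next-best assignment: Huang→Design role, Watson→QA role, Tanaka→Backend role, Santos→Ops role = 328 pts.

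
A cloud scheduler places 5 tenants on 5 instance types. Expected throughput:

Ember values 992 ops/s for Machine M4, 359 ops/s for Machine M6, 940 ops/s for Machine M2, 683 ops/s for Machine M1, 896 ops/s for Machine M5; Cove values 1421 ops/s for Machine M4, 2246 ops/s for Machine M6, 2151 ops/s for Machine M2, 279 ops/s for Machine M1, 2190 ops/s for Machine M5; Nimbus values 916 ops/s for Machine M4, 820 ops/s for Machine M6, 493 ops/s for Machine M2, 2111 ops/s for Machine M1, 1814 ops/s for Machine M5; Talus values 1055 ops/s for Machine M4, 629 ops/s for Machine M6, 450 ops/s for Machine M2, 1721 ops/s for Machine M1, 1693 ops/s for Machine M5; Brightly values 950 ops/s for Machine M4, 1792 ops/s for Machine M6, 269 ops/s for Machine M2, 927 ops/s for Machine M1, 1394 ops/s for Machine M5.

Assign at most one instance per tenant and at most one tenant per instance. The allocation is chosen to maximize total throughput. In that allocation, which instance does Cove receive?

Optimal: Ember→Machine M4 (992 ops/s), Cove→Machine M2 (2151 ops/s), Nimbus→Machine M1 (2111 ops/s), Talus→Machine M5 (1693 ops/s), Brightly→Machine M6 (1792 ops/s) — total 992+2151+2111+1693+1792 = 8739 ops/s.
Max-entry greedy (repeatedly take the single best remaining cell) gives 7311 ops/s, worse by 1428.
Next-best assignment: Ember→Machine M4, Cove→Machine M2, Nimbus→Machine M5, Talus→Machine M1, Brightly→Machine M6 = 8470 ops/s.
Cove's own top instance is Machine M6 (2246 ops/s), but forcing Cove→Machine M6 and reassigning the rest optimally gives only 7940 ops/s — worse by 799.

Cove receives Machine M2.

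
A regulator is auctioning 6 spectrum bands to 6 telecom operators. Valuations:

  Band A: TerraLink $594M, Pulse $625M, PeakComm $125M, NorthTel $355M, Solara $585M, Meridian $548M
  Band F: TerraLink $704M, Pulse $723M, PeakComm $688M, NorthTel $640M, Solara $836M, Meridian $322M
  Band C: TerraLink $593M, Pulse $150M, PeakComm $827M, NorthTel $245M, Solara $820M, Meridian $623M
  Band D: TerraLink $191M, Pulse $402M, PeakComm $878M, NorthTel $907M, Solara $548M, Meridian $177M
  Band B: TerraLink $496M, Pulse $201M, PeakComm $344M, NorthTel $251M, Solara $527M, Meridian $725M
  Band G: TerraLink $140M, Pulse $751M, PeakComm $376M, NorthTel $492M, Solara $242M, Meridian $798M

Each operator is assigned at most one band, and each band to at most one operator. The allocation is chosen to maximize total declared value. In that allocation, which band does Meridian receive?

Meridian receives Band B.

This is the linear assignment problem.
Optimal: TerraLink→Band A ($594M), Pulse→Band G ($751M), PeakComm→Band C ($827M), NorthTel→Band D ($907M), Solara→Band F ($836M), Meridian→Band B ($725M) — total 594+751+827+907+836+725 = $4640M.
Row-greedy (each operator in turn takes its best remaining band) gives $4233M, worse by 407.
Meridian's own top band is Band G ($798M), but forcing Meridian→Band G and reassigning the rest optimally gives only $4489M — worse by 151.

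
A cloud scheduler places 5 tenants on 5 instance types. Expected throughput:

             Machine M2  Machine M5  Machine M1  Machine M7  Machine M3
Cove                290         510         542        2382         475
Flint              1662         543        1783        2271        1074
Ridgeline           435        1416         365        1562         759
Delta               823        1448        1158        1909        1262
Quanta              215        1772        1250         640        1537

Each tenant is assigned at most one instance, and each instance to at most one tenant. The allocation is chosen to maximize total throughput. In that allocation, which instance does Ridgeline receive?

Ridgeline receives Machine M5.

Treat this as an assignment problem: match each tenant to one instance.
Optimal: Cove→Machine M7 (2382 ops/s), Flint→Machine M2 (1662 ops/s), Ridgeline→Machine M5 (1416 ops/s), Delta→Machine M1 (1158 ops/s), Quanta→Machine M3 (1537 ops/s) — total 2382+1662+1416+1158+1537 = 8155 ops/s.
Column-greedy (each instance in turn goes to its best remaining tenant) gives 7733 ops/s, worse by 422.
Checked against all permutations: 8155 ops/s is optimal.
Ridgeline's own top instance is Machine M7 (1562 ops/s), but forcing Ridgeline→Machine M7 and reassigning the rest optimally gives only 6800 ops/s — worse by 1355.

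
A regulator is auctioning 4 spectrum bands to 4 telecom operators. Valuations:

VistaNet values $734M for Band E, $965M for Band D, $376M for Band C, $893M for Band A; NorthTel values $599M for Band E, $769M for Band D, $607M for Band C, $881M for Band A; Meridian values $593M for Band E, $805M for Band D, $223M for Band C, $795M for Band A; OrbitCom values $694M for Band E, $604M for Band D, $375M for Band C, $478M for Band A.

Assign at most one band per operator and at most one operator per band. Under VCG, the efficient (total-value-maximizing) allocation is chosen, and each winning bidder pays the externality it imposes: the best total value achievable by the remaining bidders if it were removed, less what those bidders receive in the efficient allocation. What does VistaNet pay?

Efficient allocation: VistaNet→Band D ($965M), NorthTel→Band C ($607M), Meridian→Band A ($795M), OrbitCom→Band E ($694M); total welfare W = $3061M.
VistaNet receives Band D at value $965M, so the others get W − 965 = $2096M.
Without VistaNet: best allocation of the remaining 3 bidders over all 4 bands is NorthTel→Band A ($881M), Meridian→Band D ($805M), OrbitCom→Band E ($694M), total $2380M.
VCG payment = (others' best without VistaNet) − (others' welfare with VistaNet) = 2380 − 2096 = $284M.

VistaNet pays $284M.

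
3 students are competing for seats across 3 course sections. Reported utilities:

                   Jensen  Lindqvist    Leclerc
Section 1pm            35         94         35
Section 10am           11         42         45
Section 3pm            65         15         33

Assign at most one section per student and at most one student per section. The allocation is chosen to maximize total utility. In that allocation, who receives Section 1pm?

Treat this as an assignment problem: match each student to one section.
Optimal: Jensen→Section 3pm (65 points), Lindqvist→Section 1pm (94 points), Leclerc→Section 10am (45 points) — total 65+94+45 = 204 points.
Next-best assignment: Jensen→Section 3pm, Lindqvist→Section 10am, Leclerc→Section 1pm = 142 points.
Swapping Jensen↔Leclerc (Jensen→Section 10am 11 points, Leclerc→Section 3pm 33 points) loses 66.

Lindqvist receives Section 1pm.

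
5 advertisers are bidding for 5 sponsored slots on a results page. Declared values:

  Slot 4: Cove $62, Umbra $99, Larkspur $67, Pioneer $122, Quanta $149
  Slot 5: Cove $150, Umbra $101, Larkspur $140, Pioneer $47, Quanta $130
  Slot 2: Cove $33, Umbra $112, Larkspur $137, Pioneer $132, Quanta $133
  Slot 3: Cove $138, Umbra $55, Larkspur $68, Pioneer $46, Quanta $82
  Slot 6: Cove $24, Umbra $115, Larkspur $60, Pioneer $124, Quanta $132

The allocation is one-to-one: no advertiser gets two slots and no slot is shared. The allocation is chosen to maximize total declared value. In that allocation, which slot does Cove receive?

Cove receives Slot 3.

Optimal: Cove→Slot 3 ($138), Umbra→Slot 6 ($115), Larkspur→Slot 5 ($140), Pioneer→Slot 2 ($132), Quanta→Slot 4 ($149) — total 138+115+140+132+149 = $674.
Row-greedy (each advertiser in turn takes its best remaining slot) gives $606, worse by 68.
Cove's own top slot is Slot 5 ($150), but forcing Cove→Slot 5 and reassigning the rest optimally gives only $615 — worse by 59.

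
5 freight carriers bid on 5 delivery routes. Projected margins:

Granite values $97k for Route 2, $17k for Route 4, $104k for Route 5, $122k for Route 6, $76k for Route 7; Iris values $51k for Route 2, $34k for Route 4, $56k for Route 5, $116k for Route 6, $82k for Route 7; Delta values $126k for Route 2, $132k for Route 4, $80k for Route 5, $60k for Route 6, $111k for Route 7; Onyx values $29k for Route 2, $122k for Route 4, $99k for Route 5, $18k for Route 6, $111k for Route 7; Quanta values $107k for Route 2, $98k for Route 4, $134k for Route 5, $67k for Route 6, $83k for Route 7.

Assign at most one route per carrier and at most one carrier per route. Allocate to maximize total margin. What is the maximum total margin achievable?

Maximum total: $590k

Optimal: Granite→Route 2 ($97k), Iris→Route 6 ($116k), Delta→Route 4 ($132k), Onyx→Route 7 ($111k), Quanta→Route 5 ($134k) — total 97+116+132+111+134 = $590k.
Next-best assignment: Granite→Route 6, Iris→Route 7, Delta→Route 2, Onyx→Route 4, Quanta→Route 5 = $586k.
Swapping Delta↔Granite (Delta→Route 2 $126k, Granite→Route 4 $17k) loses 86.
No other one-to-one assignment exceeds $590k.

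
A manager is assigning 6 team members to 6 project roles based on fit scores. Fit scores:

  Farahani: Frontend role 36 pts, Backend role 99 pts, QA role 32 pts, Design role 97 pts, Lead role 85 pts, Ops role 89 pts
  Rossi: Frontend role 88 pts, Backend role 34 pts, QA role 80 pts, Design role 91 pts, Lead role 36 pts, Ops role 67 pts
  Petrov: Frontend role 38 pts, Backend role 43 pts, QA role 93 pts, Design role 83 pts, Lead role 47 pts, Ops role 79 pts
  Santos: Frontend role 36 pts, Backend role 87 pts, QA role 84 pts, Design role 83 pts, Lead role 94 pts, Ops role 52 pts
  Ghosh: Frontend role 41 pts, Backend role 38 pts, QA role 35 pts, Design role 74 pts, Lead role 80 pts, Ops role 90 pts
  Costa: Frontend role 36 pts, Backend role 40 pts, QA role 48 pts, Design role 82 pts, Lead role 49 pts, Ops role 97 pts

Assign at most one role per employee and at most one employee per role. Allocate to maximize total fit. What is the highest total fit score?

Optimal: Farahani→Backend role (99 pts), Rossi→Frontend role (88 pts), Petrov→QA role (93 pts), Santos→Lead role (94 pts), Ghosh→Ops role (90 pts), Costa→Design role (82 pts) — total 99+88+93+94+90+82 = 546 pts.
Row-greedy (each employee in turn takes its best remaining role) gives 503 pts, worse by 43.

Max total: 546 pts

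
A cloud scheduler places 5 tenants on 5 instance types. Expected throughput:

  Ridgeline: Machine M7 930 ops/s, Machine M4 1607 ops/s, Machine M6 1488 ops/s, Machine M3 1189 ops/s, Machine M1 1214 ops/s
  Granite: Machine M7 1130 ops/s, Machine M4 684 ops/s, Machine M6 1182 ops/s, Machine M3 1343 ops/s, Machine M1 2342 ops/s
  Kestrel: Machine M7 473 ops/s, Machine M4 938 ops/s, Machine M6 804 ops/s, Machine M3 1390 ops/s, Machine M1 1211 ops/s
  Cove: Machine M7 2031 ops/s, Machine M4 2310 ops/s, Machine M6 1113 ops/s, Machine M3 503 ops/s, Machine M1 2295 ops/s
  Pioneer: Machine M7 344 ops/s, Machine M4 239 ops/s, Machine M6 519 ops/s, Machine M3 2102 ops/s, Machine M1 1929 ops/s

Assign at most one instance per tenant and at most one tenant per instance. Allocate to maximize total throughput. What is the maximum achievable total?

This is the linear assignment problem.
Optimal: Ridgeline→Machine M6 (1488 ops/s), Granite→Machine M1 (2342 ops/s), Kestrel→Machine M4 (938 ops/s), Cove→Machine M7 (2031 ops/s), Pioneer→Machine M3 (2102 ops/s) — total 1488+2342+938+2031+2102 = 8901 ops/s.
Max-entry greedy (repeatedly take the single best remaining cell) gives 8715 ops/s, worse by 186.
No other one-to-one assignment exceeds 8901 ops/s.

Max total: 8901 ops/s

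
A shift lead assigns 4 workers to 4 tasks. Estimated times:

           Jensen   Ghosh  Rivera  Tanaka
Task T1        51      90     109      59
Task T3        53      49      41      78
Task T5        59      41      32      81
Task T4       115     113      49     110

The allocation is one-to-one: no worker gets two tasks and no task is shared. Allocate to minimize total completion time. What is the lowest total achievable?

Minimum total: 202 min

This is a one-to-one assignment (minimum-cost bipartite matching).
Optimal: Jensen→Task T3 (53 min), Ghosh→Task T5 (41 min), Rivera→Task T4 (49 min), Tanaka→Task T1 (59 min) — total 53+41+49+59 = 202 min.
Min-entry greedy (repeatedly take the single cheapest remaining cell) gives 242 min, worse by 40.
Next-best assignment: Jensen→Task T5, Ghosh→Task T3, Rivera→Task T4, Tanaka→Task T1 = 216 min.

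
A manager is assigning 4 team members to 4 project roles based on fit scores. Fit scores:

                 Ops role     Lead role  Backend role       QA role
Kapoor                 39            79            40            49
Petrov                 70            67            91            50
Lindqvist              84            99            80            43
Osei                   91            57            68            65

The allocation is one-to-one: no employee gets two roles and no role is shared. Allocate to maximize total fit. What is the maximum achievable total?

Maximum total: 330 pts

This is the linear assignment problem.
Optimal: Kapoor→QA role (49 pts), Petrov→Backend role (91 pts), Lindqvist→Lead role (99 pts), Osei→Ops role (91 pts) — total 49+91+99+91 = 330 pts.
Row-greedy (each employee in turn takes its best remaining role) gives 319 pts, worse by 11.
Next-best assignment: Kapoor→Lead role, Petrov→Backend role, Lindqvist→Ops role, Osei→QA role = 319 pts.
Swapping Petrov↔Kapoor (Petrov→QA role 50 pts, Kapoor→Backend role 40 pts) loses 50.
No other one-to-one assignment exceeds 330 pts.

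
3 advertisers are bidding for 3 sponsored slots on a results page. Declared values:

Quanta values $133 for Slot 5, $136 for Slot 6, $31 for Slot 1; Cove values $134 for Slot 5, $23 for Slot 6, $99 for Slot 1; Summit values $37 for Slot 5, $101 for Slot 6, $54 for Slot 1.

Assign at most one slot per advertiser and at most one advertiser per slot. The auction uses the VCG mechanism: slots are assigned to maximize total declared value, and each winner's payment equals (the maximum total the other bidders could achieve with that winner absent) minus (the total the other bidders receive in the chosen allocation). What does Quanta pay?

Quanta pays $35.

Efficient allocation: Quanta→Slot 5 ($133), Cove→Slot 1 ($99), Summit→Slot 6 ($101); total welfare W = $333.
Quanta receives Slot 5 at value $133, so the others get W − 133 = $200.
Without Quanta: best allocation of the remaining 2 bidders over all 3 slots is Cove→Slot 5 ($134), Summit→Slot 6 ($101), total $235.
VCG payment = (others' best without Quanta) − (others' welfare with Quanta) = 235 − 200 = $35.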